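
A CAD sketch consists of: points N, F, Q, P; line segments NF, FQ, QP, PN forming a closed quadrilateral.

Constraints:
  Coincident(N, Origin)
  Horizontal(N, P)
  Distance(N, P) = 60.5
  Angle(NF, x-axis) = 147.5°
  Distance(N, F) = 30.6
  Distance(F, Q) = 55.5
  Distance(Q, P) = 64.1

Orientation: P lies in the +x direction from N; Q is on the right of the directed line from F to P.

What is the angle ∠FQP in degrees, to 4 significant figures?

94.27°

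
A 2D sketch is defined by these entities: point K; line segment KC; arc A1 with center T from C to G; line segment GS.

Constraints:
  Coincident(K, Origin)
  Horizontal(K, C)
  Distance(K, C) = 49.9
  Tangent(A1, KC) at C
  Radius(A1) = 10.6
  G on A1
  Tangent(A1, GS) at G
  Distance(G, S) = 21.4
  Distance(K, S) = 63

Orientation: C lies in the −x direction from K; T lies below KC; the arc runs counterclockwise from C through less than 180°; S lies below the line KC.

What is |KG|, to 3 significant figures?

61.5

K is at the origin; K and C share the same y with |KC| = 49.9 and C on the −x side, so C = (-49.9, 0.00). Since A1 is tangent to KC there, TC ⟂ KC, so T = C + (0, -10.6) = (-49.9, -10.6). Since TG ⟂ GS (tangency), |TS| = √(10.6² + 21.4²) = 23.9 regardless of where G sits on A1. So S lies on both circle(K, 63.0) and circle(T, 23.9); the below-KC intersection is S = (-52.8, -34.3). G is the foot of the tangent from S: G = (-59.9, -14.1).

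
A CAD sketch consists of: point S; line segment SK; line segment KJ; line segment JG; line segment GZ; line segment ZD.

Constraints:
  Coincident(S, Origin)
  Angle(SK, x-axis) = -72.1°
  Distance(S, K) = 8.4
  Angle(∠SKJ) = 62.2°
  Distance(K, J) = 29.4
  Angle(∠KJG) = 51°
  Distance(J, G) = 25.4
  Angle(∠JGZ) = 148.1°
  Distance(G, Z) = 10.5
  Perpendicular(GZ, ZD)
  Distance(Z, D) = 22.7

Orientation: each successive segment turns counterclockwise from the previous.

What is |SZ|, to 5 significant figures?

15.751

∠KJG = 51.0° gives JG at 174.70° from the x-axis; with |JG| = 25.4, G = (-2.1762, 15.394). ∠JGZ = 148.1° gives GZ at -153.40° from the x-axis; with |GZ| = 10.5, Z = (-11.565, 10.693). Then |SZ| = |Z − S| = 15.751.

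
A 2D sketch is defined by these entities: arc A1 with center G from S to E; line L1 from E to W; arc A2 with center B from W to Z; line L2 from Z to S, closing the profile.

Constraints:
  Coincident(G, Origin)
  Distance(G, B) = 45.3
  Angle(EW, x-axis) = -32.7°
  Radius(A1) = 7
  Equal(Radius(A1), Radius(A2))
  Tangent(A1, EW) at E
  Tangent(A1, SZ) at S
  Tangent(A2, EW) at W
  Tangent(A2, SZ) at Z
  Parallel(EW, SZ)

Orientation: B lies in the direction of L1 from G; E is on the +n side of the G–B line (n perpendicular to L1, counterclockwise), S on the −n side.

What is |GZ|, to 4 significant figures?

45.84

Tangency of A1 to both parallel lines with radius 7.0 puts E and S at G ± 7.0·n: E = (3.782, 5.891), S = (-3.782, -5.891). Equal radii place W and Z the same way about B: W = B + 7.0·n = (41.90, -18.58), Z = B − 7.0·n = (34.34, -30.36). Then |GZ| = |Z − G| = 45.84.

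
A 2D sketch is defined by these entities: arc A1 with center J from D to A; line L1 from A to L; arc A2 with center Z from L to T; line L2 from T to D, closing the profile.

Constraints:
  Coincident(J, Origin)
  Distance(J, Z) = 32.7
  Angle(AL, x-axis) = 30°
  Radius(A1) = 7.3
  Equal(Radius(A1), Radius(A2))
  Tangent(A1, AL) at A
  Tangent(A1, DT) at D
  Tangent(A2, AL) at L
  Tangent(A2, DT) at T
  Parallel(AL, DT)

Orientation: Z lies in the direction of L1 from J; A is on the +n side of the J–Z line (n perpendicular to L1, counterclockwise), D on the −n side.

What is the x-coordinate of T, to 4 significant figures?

31.97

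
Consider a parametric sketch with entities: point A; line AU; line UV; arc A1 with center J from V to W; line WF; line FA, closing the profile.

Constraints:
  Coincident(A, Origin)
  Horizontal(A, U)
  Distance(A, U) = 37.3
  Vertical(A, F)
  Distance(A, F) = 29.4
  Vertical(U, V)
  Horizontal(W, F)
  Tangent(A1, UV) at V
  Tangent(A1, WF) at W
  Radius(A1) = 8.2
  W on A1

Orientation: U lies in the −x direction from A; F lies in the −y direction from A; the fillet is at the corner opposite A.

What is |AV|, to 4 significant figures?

42.90

A is at the origin; A and U share the same y with |AU| = 37.3 and U on the −x side, so U = (-37.30, 0.000). A and F share the same x with |AF| = 29.4 and F on the −y side, so F = (0.000, -29.40). The virtual corner opposite A is at (-37.30, -29.40). A1 meets UV tangentially, so JV is at right angles to UV and the tangent condition forces JW to be normal to WF, with radius 8.2, so the center J sits 8.2 in from both sides at J = (-29.10, -21.20). That places the tangent points at V = (-37.30, -21.20) on UV and W = (-29.10, -29.40) on WF. Then |AV| = |V − A| = 42.90.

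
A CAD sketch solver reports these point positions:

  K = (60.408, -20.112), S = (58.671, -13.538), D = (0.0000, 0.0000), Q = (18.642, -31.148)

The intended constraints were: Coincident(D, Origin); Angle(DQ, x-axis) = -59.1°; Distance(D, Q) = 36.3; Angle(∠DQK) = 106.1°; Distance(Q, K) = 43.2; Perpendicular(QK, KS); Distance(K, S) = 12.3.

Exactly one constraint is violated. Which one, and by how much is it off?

Distance(K, S) = 12.3 — off by 5.50.

D = (0.00, 0.00) ✓; DQ at -59.10° ✓; |DQ| = 36.30 ✓; ∠DQK = 106.1° ✓; |QK| = 43.20 ✓; ∠(QK, KS) = 90.00° ✓; |KS| = 6.800 ✗.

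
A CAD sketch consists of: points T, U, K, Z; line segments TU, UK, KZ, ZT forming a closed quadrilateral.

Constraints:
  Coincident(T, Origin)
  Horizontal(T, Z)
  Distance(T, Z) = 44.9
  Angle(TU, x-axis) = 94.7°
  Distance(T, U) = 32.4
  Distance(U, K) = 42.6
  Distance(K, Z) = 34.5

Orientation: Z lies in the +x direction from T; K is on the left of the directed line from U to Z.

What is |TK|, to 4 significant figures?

52.51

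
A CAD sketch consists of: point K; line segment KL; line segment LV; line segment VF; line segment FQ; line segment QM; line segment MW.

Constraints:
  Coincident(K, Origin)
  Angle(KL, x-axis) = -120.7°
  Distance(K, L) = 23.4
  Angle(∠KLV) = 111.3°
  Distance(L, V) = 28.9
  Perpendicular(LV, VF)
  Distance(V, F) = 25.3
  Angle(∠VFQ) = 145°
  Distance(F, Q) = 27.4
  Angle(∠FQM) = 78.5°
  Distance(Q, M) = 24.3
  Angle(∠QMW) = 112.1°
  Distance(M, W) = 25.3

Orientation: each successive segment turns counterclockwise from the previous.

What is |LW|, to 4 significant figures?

9.891

∠FQM = 78.5° gives QM at 174.5° from the x-axis; with |QM| = 24.3, M = (9.605, 1.214). ∠QMW = 112.1° gives MW at -117.6° from the x-axis; with |MW| = 25.3, W = (-2.116, -21.21). Then |LW| = |W − L| = 9.891.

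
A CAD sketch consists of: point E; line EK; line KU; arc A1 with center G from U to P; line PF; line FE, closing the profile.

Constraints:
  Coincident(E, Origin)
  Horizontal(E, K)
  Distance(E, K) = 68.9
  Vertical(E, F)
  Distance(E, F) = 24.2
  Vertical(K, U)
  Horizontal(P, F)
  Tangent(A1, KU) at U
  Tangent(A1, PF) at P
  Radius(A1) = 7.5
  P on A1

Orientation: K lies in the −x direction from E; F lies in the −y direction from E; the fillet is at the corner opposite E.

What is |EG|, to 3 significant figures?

63.6

E and F share the same x with |EF| = 24.2 and F on the −y side, so F = (0.00, -24.2). The virtual corner opposite E is at (-68.9, -24.2). Tangency of A1 to KU means the radius GU is perpendicular to KU and since A1 is tangent to PF there, GP ⟂ PF, with radius 7.5, so the center G sits 7.5 in from both sides at G = (-61.4, -16.7). Then |EG| = |G − E| = 63.6.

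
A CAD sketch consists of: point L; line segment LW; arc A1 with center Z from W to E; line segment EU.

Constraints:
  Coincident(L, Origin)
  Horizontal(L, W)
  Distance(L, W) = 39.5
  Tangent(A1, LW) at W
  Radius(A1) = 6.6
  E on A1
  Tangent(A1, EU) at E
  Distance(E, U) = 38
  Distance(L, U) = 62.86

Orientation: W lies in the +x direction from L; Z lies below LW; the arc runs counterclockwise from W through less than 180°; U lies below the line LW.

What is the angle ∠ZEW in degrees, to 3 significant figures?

36.7°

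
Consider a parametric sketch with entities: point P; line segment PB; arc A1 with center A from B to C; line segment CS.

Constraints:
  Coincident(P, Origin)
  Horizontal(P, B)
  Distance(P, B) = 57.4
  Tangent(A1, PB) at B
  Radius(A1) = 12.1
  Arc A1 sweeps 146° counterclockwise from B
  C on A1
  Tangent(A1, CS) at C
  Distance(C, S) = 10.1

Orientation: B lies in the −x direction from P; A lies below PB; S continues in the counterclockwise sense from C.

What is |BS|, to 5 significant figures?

27.826

P is at the origin; PB is horizontal with |PB| = 57.4 and B on the −x side, so B = (-57.400, 0.0000). Tangency of A1 to PB means the radius AB is perpendicular to PB, so A = B + (0, -12.1) = (-57.400, -12.100). On A1, B sits at bearing 90° from A; a 146° counterclockwise sweep puts C at bearing 236°, so C = A + 12.1·(cos 236°, sin 236°) = (-64.166, -22.131). The tangent condition forces AC to be normal to CS, so CS runs along (−sin 236°, cos 236°); with |CS| = 10.1, S = (-55.793, -27.779). Then |BS| = |S − B| = 27.826.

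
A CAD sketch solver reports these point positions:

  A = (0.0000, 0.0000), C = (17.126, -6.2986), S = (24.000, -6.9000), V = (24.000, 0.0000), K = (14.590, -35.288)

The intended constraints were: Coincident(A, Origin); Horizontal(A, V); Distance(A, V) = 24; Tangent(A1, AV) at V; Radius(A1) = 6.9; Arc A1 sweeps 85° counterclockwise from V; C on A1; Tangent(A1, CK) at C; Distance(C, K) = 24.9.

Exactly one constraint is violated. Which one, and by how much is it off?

Distance(C, K) = 24.9 — off by 4.20.

A = (0.00, 0.00) ✓; A.y = 0.00, V.y = 0.00 ✓; |AV| = 24.00 ✓; ∠(SV, VA) = 90.00° ✓; |SV| = 6.900 ✓; bearing(S→C) − bearing(S→V) = 85.00° ✓; |SC| = 6.900 ✓; ∠(SC, CK) = 90.00° ✓; |CK| = 29.10 ✗.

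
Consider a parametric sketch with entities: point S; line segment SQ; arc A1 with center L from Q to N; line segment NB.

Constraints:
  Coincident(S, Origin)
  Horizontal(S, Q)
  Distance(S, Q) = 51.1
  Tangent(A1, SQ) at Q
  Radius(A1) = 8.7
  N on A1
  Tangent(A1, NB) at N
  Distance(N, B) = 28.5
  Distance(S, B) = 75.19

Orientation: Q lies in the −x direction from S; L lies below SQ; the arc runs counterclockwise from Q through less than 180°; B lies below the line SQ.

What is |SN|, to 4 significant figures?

59.82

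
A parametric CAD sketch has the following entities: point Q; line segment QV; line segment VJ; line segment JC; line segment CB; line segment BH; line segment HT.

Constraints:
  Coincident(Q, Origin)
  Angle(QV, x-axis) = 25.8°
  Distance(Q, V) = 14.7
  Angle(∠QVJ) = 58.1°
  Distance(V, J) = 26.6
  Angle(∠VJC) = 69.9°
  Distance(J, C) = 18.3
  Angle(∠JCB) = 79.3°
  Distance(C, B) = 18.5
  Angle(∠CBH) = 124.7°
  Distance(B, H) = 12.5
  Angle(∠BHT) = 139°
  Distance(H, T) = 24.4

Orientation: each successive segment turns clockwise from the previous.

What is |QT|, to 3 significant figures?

38.2

Q is at the origin; QV runs at 25.8° with length 14.7, so V = (13.2, 6.40). ∠QVJ = 58.1° gives VJ at -96.1° from the x-axis; with |VJ| = 26.6, J = (10.4, -20.1). ∠VJC = 69.9° gives JC at 154° from the x-axis; with |JC| = 18.3, C = (-6.01, -12.0). ∠JCB = 79.3° gives CB at 53.1° from the x-axis; with |CB| = 18.5, B = (5.10, 2.82). ∠CBH = 124.7° gives BH at -2.20° from the x-axis; with |BH| = 12.5, H = (17.6, 2.34). ∠BHT = 139.0° gives HT at -43.2° from the x-axis; with |HT| = 24.4, T = (35.4, -14.4). Then |QT| = |T − Q| = 38.2.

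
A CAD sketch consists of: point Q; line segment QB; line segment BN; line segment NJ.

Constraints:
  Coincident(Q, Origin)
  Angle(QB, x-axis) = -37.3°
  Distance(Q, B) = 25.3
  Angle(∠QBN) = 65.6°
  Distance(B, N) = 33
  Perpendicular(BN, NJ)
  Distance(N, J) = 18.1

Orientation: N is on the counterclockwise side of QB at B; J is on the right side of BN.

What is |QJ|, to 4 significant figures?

46.91

Q is at the origin; QB runs at -37.3° with length 25.3, so B = 25.3·(cos -37.3°, sin -37.3°) = (20.13, -15.33). ∠QBN = 65.6°, so BN runs at -37.3° + (180° − 65.6°) = 77.10° from the x-axis; with |BN| = 33.0, N = B + 33.0·(cos 77.10°, sin 77.10°) = (27.49, 16.84). BN is perpendicular to NJ; with |NJ| = 18.1 on the right of BN, J = N + 18.1·(0.9748, -0.2233) = (45.14, 12.79). Then |QJ| = |J − Q| = 46.91.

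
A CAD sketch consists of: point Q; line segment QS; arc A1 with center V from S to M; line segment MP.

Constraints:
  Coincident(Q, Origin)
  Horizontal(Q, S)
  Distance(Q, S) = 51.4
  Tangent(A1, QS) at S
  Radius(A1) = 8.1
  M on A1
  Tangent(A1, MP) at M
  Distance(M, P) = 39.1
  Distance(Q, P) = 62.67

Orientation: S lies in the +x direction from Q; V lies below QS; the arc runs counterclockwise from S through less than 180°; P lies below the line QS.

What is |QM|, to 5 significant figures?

43.997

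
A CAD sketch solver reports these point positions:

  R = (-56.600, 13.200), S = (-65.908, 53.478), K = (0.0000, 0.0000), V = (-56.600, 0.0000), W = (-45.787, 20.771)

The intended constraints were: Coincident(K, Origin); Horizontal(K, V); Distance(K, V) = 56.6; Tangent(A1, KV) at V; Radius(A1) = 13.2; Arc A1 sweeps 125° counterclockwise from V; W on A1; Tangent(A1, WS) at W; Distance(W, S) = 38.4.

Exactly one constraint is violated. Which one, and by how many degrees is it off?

Tangent(A1, WS) at W — off by 3.40°.

K = (0.00, 0.00) ✓; K.y = 0.00, V.y = 0.00 ✓; |KV| = 56.60 ✓; ∠(RV, VK) = 90.00° ✓; |RV| = 13.20 ✓; bearing(R→W) − bearing(R→V) = 125.0° ✓; |RW| = 13.20 ✓; ∠(RW, WS) = 93.40° ✗; |WS| = 38.40 ✓.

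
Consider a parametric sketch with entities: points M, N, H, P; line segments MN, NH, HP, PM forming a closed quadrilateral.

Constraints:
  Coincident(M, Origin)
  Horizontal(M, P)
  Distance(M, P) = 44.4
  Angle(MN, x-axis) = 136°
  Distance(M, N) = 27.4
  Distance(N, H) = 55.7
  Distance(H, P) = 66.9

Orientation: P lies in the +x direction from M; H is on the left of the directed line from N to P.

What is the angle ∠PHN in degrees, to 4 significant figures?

65.37°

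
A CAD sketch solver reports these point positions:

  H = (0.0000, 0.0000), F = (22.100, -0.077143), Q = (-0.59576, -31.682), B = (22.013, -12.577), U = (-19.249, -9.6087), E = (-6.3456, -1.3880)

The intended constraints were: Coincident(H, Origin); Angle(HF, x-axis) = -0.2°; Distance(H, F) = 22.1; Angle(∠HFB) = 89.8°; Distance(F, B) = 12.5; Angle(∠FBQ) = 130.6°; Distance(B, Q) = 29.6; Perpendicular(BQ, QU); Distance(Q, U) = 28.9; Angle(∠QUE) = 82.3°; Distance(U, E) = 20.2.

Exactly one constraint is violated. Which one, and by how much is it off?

Distance(U, E) = 20.2 — off by 4.90.

H = (0.00, 0.00) ✓; HF at -0.2000° ✓; |HF| = 22.10 ✓; ∠HFB = 89.80° ✓; |FB| = 12.50 ✓; ∠FBQ = 130.6° ✓; |BQ| = 29.60 ✓; ∠(BQ, QU) = 90.00° ✓; |QU| = 28.90 ✓; ∠QUE = 82.30° ✓; |UE| = 15.30 ✗.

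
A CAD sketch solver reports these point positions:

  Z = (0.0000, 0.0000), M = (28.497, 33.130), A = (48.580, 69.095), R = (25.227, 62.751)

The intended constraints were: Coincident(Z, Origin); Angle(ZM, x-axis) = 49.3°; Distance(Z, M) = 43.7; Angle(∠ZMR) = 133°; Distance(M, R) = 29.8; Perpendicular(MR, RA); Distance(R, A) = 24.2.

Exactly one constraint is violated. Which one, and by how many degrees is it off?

Perpendicular(MR, RA) — off by 8.90°.

Z = (0.00, 0.00) ✓; ZM at 49.30° ✓; |ZM| = 43.70 ✓; ∠ZMR = 133.0° ✓; |MR| = 29.80 ✓; ∠(MR, RA) = 81.10° ✗; |RA| = 24.20 ✓.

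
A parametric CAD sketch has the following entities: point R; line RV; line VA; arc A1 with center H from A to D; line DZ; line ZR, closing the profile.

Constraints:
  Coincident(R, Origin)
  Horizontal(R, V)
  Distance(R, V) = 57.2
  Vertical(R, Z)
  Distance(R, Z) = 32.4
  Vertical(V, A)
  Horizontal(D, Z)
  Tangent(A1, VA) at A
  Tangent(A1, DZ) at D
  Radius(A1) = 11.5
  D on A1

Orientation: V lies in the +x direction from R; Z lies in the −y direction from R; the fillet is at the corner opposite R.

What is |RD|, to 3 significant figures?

56.0

R is at the origin; RV is horizontal with |RV| = 57.2 and V on the +x side, so V = (57.2, 0.00). R and Z share the same x with |RZ| = 32.4 and Z on the −y side, so Z = (0.00, -32.4). The virtual corner opposite R is at (57.2, -32.4). A1 meets VA tangentially, so HA is at right angles to VA and since A1 is tangent to DZ there, HD ⟂ DZ, with radius 11.5, so the center H sits 11.5 in from both sides at H = (45.7, -20.9). That places the tangent points at A = (57.2, -20.9) on VA and D = (45.7, -32.4) on DZ. Then |RD| = |D − R| = 56.0.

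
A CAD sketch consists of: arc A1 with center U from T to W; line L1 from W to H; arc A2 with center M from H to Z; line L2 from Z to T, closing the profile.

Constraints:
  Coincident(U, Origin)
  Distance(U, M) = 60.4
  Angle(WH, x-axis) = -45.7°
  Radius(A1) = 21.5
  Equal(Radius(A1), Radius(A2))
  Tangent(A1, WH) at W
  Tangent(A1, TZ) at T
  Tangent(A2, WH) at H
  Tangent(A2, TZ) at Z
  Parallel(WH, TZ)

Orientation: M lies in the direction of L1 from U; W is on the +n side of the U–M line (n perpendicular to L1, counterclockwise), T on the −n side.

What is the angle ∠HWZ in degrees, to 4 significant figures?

35.45°

The slot axis is L1's direction at -45.7°, so u = (cos -45.7°, sin -45.7°) = (0.6984, -0.7157) and n = (−sin -45.7°, cos -45.7°) = (0.7157, 0.6984). U is at the origin and M lies 60.4 along u from U, so M = 60.4·u = (42.18, -43.23). Tangency of A1 to both parallel lines with radius 21.5 puts W and T at U ± 21.5·n: W = (15.39, 15.02), T = (-15.39, -15.02). Equal radii place H and Z the same way about M: H = M + 21.5·n = (57.57, -28.21), Z = M − 21.5·n = (26.80, -58.24). Then cos ∠HWZ = WH·WZ / (|WH||WZ|), giving 35.45°.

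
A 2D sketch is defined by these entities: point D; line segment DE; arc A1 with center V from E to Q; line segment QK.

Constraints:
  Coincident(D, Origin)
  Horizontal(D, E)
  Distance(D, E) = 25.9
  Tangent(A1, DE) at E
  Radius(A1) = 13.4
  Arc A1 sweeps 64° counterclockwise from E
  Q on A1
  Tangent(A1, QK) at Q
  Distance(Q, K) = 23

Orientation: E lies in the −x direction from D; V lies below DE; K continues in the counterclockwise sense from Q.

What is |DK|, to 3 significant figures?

55.7

D is at the origin; D and E share the same y with |DE| = 25.9 and E on the −x side, so E = (-25.9, 0.00). Tangency of A1 to DE means the radius VE is perpendicular to DE, so V = E + (0, -13.4) = (-25.9, -13.4). On A1, E sits at bearing 90° from V; a 64° counterclockwise sweep puts Q at bearing 154°, so Q = V + 13.4·(cos 154°, sin 154°) = (-37.9, -7.53). Tangency of A1 to QK means the radius VQ is perpendicular to QK, so QK runs along (−sin 154°, cos 154°); with |QK| = 23.0, K = (-48.0, -28.2). Then |DK| = |K − D| = 55.7.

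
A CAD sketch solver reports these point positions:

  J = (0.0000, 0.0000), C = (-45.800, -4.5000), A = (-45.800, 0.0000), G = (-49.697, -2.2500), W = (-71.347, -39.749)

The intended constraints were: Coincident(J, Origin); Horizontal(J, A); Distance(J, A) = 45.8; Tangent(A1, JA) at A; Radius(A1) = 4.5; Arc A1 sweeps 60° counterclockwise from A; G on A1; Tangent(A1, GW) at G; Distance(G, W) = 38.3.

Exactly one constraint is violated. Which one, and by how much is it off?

Distance(G, W) = 38.3 — off by 5.00.

J = (0.00, 0.00) ✓; J.y = 0.00, A.y = 0.00 ✓; |JA| = 45.80 ✓; ∠(CA, AJ) = 90.00° ✓; |CA| = 4.500 ✓; bearing(C→G) − bearing(C→A) = 60.00° ✓; |CG| = 4.500 ✓; ∠(CG, GW) = 90.00° ✓; |GW| = 43.30 ✗.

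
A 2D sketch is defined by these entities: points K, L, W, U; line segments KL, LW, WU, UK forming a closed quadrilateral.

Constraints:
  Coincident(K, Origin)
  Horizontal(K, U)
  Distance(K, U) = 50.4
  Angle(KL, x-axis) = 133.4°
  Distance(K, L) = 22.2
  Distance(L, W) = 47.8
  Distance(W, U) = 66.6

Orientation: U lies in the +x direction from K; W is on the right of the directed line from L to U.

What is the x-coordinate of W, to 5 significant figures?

-8.4487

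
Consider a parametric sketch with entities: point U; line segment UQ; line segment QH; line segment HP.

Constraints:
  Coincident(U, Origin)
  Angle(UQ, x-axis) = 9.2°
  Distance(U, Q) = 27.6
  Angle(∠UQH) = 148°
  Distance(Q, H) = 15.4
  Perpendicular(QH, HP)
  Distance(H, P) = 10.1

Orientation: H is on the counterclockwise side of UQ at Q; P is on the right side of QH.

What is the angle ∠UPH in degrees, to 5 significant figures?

57.496°

∠UQH = 148.0°, so QH runs at 9.2° + (180° − 148.0°) = 41.200° from the x-axis; with |QH| = 15.4, H = Q + 15.4·(cos 41.200°, sin 41.200°) = (38.832, 14.557). QH ⟂ HP; with |HP| = 10.1 on the right of QH, P = H + 10.1·(0.65869, -0.75241) = (45.485, 6.9571). Then cos ∠UPH = PU·PH / (|PU||PH|), giving 57.496°.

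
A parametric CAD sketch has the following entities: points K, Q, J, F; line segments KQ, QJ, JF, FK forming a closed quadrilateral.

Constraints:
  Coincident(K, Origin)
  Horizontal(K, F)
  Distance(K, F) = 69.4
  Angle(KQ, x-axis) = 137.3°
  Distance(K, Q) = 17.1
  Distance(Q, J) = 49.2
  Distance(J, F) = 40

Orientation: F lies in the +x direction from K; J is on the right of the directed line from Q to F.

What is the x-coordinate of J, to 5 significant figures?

31.012

Checks: |QJ| = 49.20 ✓; |JF| = 40.00 ✓.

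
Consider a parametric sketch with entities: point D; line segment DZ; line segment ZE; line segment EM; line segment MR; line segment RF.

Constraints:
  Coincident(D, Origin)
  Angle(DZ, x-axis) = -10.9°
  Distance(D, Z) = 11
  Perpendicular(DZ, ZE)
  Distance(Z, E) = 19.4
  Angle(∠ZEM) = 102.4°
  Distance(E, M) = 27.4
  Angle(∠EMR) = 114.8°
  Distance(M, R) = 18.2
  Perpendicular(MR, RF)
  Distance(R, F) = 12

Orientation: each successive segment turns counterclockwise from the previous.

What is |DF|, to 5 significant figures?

17.565

D is at the origin; DZ runs at -10.9° with length 11.0, so Z = (10.802, -2.0800). DZ is perpendicular to ZE, so ZE runs at 79.100°; with |ZE| = 19.4, E = (14.470, 16.970). ∠ZEM = 102.4° gives EM at 156.70° from the x-axis; with |EM| = 27.4, M = (-10.695, 27.808). ∠EMR = 114.8° gives MR at -138.10° from the x-axis; with |MR| = 18.2, R = (-24.242, 15.653). MR ⟂ RF, so RF runs at -48.100°; with |RF| = 12.0, F = (-16.228, 6.7216). Then |DF| = |F − D| = 17.565.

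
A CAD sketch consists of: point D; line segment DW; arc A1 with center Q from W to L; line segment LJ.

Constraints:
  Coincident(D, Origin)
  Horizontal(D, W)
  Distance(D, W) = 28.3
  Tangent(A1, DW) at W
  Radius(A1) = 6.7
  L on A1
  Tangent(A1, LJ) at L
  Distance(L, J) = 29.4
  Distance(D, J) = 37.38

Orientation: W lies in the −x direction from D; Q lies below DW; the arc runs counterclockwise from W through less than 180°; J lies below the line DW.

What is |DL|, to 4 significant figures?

35.28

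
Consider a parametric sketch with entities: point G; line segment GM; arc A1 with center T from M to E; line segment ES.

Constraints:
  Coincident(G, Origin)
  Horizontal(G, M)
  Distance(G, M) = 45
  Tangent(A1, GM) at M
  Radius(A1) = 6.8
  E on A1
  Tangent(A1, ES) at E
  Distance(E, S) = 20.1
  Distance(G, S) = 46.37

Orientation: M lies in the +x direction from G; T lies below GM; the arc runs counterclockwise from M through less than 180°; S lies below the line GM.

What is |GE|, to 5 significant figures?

38.781

Checks: |TE| = 6.800 ✓; ∠(TE, ES) = 90.00° ✓; |ES| = 20.10 ✓; |GS| = 46.37 ✓.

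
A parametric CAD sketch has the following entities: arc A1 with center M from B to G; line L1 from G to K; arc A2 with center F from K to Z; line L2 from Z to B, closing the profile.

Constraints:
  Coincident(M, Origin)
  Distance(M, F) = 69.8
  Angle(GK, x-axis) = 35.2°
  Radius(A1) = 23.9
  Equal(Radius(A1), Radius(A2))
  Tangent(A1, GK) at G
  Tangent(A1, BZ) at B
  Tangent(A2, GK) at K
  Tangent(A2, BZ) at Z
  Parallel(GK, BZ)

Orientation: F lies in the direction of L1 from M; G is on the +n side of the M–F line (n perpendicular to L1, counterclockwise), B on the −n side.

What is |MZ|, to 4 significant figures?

73.78

The slot axis is L1's direction at 35.2°, so u = (cos 35.2°, sin 35.2°) = (0.8171, 0.5764) and n = (−sin 35.2°, cos 35.2°) = (-0.5764, 0.8171). M is at the origin and F lies 69.8 along u from M, so F = 69.8·u = (57.04, 40.23). Tangency of A1 to both parallel lines with radius 23.9 puts G and B at M ± 23.9·n: G = (-13.78, 19.53), B = (13.78, -19.53). Equal radii place K and Z the same way about F: K = F + 23.9·n = (43.26, 59.76), Z = F − 23.9·n = (70.81, 20.71). Then |MZ| = |Z − M| = 73.78.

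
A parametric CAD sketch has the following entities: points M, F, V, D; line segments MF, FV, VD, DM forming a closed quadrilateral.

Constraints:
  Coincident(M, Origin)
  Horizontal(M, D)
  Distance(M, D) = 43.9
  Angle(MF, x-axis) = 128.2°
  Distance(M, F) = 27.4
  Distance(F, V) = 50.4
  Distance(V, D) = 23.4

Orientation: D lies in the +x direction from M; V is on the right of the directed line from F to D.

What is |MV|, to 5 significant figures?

24.603

M is at the origin; M and D share the same y with |MD| = 43.9 and D in +x, so D = (43.9, 0). MF runs at 128.2° with |MF| = 27.4, so F = (-16.944, 21.532). V is determined by |FV| = 50.4 and |VD| = 23.4 together: it lies at the intersection of circle(F, 50.4) and circle(D, 23.4). With |FD| = 64.542, the foot of the radical line on FD is 47.707 from F and the perpendicular offset is √(50.4² − 47.707²) = 16.253. Taking the right-of-FD solution: V = (22.608, -9.7053).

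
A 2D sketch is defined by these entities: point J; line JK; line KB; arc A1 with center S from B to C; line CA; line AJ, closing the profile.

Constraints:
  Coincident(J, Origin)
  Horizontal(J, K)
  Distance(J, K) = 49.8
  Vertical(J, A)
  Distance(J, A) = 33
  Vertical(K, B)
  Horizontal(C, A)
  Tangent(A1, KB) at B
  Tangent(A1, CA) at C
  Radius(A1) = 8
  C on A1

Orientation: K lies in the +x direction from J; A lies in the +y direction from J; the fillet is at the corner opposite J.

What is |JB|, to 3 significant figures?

55.7

J is at the origin; JK is horizontal with |JK| = 49.8 and K on the +x side, so K = (49.8, 0.00). JA is vertical with |JA| = 33.0 and A on the +y side, so A = (0.00, 33.0). The virtual corner opposite J is at (49.8, 33.0). Tangency of A1 to KB means the radius SB is perpendicular to KB and the tangent condition forces SC to be normal to CA, with radius 8.0, so the center S sits 8.0 in from both sides at S = (41.8, 25.0). That places the tangent points at B = (49.8, 25.0) on KB and C = (41.8, 33.0) on CA. Then |JB| = |B − J| = 55.7.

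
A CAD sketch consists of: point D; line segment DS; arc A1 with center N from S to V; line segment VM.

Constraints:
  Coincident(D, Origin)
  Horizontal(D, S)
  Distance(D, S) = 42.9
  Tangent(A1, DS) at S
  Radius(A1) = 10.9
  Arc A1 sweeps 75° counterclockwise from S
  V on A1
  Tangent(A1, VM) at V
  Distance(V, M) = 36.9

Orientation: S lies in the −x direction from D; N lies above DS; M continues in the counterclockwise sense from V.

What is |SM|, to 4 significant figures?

48.11

D is at the origin; D and S share the same y with |DS| = 42.9 and S on the −x side, so S = (-42.90, 0.000). The tangent condition forces NS to be normal to DS, so N = S + (0, 10.9) = (-42.90, 10.90). On A1, S sits at bearing -90° from N; a 75° counterclockwise sweep puts V at bearing -15°, so V = N + 10.9·(cos -15°, sin -15°) = (-32.37, 8.079). Since A1 is tangent to VM there, NV ⟂ VM, so VM runs along (−sin -15°, cos -15°); with |VM| = 36.9, M = (-22.82, 43.72). Then |SM| = |M − S| = 48.11.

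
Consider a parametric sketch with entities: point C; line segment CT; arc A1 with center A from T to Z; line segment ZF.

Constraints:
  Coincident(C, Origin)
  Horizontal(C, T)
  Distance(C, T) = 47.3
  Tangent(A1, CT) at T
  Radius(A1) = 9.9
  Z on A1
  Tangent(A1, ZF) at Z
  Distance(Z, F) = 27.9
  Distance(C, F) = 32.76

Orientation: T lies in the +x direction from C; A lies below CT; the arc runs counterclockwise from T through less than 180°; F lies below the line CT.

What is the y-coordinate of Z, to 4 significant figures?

-3.451

C is at the origin; CT is horizontal with |CT| = 47.3 and T on the +x side, so T = (47.30, 0.000). A1 meets CT tangentially, so AT is at right angles to CT, so A = T + (0, -9.9) = (47.30, -9.900). Since AZ ⟂ ZF (tangency), |AF| = √(9.9² + 27.9²) = 29.60 regardless of where Z sits on A1. So F lies on both circle(C, 32.76) and circle(A, 29.60); the below-CT intersection is F = (21.61, -24.62). Z is the foot of the tangent from F: Z = (39.79, -3.451).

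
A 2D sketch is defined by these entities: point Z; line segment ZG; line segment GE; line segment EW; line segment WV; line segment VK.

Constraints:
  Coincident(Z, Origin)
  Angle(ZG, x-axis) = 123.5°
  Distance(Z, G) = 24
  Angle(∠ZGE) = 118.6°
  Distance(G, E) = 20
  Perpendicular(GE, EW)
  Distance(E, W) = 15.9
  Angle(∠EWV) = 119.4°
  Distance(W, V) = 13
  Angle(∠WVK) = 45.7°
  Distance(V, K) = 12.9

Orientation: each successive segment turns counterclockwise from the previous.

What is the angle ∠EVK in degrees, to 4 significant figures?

12.04°

Z is at the origin; ZG runs at 123.5° with length 24.0, so G = (-13.25, 20.01). ∠ZGE = 118.6° gives GE at -175.1° from the x-axis; with |GE| = 20.0, E = (-33.17, 18.30). GE is perpendicular to EW, so EW runs at -85.10°; with |EW| = 15.9, W = (-31.82, 2.463). ∠EWV = 119.4° gives WV at -24.50° from the x-axis; with |WV| = 13.0, V = (-19.99, -2.928). ∠WVK = 45.7° gives VK at 109.8° from the x-axis; with |VK| = 12.9, K = (-24.36, 9.209). Then cos ∠EVK = VE·VK / (|VE||VK|), giving 12.04°.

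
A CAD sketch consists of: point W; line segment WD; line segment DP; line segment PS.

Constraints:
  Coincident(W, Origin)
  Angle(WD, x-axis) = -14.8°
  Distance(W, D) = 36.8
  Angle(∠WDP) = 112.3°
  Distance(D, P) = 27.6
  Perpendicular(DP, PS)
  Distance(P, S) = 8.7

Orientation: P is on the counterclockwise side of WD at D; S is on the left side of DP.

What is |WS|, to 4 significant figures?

48.68

W is at the origin; WD runs at -14.8° with length 36.8, so D = 36.8·(cos -14.8°, sin -14.8°) = (35.58, -9.400). ∠WDP = 112.3°, so DP runs at -14.8° + (180° − 112.3°) = 52.90° from the x-axis; with |DP| = 27.6, P = D + 27.6·(cos 52.90°, sin 52.90°) = (52.23, 12.61). DP ⟂ PS; with |PS| = 8.7 on the left of DP, S = P + 8.7·(-0.7976, 0.6032) = (45.29, 17.86). Then |WS| = |S − W| = 48.68.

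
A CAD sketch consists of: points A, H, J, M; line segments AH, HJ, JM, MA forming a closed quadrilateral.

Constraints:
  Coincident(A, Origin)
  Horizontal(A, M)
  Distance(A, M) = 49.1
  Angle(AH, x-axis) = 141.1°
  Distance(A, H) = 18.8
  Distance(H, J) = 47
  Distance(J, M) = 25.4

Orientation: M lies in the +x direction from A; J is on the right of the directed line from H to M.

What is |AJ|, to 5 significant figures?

28.629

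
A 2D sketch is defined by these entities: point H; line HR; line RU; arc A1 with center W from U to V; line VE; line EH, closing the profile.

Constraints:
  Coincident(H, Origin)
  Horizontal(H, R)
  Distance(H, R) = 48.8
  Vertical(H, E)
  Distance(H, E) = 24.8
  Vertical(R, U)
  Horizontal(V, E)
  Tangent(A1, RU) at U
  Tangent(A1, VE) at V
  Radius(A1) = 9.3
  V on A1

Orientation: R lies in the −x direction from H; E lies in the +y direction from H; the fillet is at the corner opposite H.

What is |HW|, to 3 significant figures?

42.4

HE is vertical with |HE| = 24.8 and E on the +y side, so E = (0.00, 24.8). The virtual corner opposite H is at (-48.8, 24.8). Tangency of A1 to RU means the radius WU is perpendicular to RU and A1 meets VE tangentially, so WV is at right angles to VE, with radius 9.3, so the center W sits 9.3 in from both sides at W = (-39.5, 15.5). Then |HW| = |W − H| = 42.4.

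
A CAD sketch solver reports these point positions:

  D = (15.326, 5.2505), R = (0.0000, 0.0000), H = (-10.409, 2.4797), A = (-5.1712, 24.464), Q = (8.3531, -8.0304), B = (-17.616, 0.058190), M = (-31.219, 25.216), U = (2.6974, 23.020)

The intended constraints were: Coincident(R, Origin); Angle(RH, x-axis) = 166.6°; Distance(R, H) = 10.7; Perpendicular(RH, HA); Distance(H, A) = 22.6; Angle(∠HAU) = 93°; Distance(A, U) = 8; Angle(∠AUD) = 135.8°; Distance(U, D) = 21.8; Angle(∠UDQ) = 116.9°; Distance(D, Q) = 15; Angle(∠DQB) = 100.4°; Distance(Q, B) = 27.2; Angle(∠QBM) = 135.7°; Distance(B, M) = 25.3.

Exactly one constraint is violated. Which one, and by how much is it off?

Distance(B, M) = 25.3 — off by 3.30.

R = (0.00, 0.00) ✓; RH at 166.6° ✓; |RH| = 10.70 ✓; ∠(RH, HA) = 90.00° ✓; |HA| = 22.60 ✓; ∠HAU = 93.00° ✓; |AU| = 8.000 ✓; ∠AUD = 135.8° ✓; |UD| = 21.80 ✓; ∠UDQ = 116.9° ✓; |DQ| = 15.00 ✓; ∠DQB = 100.4° ✓; |QB| = 27.20 ✓; ∠QBM = 135.7° ✓; |BM| = 28.60 ✗.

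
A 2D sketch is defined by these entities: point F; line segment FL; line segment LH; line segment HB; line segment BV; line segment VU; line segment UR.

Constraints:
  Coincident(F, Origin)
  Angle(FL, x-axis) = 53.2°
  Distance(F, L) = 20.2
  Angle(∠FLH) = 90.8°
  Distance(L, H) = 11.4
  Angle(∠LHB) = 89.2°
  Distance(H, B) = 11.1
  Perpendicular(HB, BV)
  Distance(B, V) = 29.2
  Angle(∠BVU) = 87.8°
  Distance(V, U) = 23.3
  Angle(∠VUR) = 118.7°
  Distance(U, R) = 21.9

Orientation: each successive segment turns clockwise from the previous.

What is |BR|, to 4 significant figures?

34.18

F is at the origin; FL runs at 53.2° with length 20.2, so L = (12.10, 16.17). ∠FLH = 90.8° gives LH at -36.00° from the x-axis; with |LH| = 11.4, H = (21.32, 9.474). ∠LHB = 89.2° gives HB at -126.8° from the x-axis; with |HB| = 11.1, B = (14.67, 0.5859). HB ⟂ BV, so BV runs at 143.2°; with |BV| = 29.2, V = (-8.707, 18.08). ∠BVU = 87.8° gives VU at 51.00° from the x-axis; with |VU| = 23.3, U = (5.956, 36.18). ∠VUR = 118.7° gives UR at -10.30° from the x-axis; with |UR| = 21.9, R = (27.50, 32.27). Then |BR| = |R − B| = 34.18.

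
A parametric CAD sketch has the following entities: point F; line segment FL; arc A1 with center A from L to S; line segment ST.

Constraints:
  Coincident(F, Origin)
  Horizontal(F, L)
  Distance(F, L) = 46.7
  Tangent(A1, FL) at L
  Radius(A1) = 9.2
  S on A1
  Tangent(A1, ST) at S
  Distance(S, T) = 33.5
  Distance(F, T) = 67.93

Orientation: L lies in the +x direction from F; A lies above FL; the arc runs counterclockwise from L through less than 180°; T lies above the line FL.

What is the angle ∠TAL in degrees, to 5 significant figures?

170.94°

F is at the origin; F and L share the same y with |FL| = 46.7 and L on the +x side, so L = (46.700, 0.0000). A1 meets FL tangentially, so AL is at right angles to FL, so A = L + (0, 9.2) = (46.700, 9.2000). Since AS ⟂ ST (tangency), |AT| = √(9.2² + 33.5²) = 34.740 regardless of where S sits on A1. So T lies on both circle(F, 67.93) and circle(A, 34.740); the above-FL intersection is T = (52.169, 43.507). S is the foot of the tangent from T: S = (55.844, 10.209).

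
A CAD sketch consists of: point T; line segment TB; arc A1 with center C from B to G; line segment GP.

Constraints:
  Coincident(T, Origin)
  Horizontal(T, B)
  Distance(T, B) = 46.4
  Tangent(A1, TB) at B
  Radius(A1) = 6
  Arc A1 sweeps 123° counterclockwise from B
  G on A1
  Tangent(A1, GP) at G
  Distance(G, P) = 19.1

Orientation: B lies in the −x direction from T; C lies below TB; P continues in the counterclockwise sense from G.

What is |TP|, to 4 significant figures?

48.20

On A1, B sits at bearing 90° from C; a 123° counterclockwise sweep puts G at bearing 213°, so G = C + 6.0·(cos 213°, sin 213°) = (-51.43, -9.268). Tangency of A1 to GP means the radius CG is perpendicular to GP, so GP runs along (−sin 213°, cos 213°); with |GP| = 19.1, P = (-41.03, -25.29). Then |TP| = |P − T| = 48.20.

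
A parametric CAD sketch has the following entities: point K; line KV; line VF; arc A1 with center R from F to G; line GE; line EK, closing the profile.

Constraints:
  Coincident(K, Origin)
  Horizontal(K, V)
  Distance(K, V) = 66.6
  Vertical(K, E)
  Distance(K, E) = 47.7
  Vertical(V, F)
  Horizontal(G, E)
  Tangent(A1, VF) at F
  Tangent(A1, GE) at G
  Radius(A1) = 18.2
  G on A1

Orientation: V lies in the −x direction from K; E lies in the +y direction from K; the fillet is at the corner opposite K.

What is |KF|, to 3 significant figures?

72.8

K is at the origin; K and V share the same y with |KV| = 66.6 and V on the −x side, so V = (-66.6, 0.00). KE is vertical with |KE| = 47.7 and E on the +y side, so E = (0.00, 47.7). The virtual corner opposite K is at (-66.6, 47.7). The tangent condition forces RF to be normal to VF and A1 meets GE tangentially, so RG is at right angles to GE, with radius 18.2, so the center R sits 18.2 in from both sides at R = (-48.4, 29.5). That places the tangent points at F = (-66.6, 29.5) on VF and G = (-48.4, 47.7) on GE. Then |KF| = |F − K| = 72.8.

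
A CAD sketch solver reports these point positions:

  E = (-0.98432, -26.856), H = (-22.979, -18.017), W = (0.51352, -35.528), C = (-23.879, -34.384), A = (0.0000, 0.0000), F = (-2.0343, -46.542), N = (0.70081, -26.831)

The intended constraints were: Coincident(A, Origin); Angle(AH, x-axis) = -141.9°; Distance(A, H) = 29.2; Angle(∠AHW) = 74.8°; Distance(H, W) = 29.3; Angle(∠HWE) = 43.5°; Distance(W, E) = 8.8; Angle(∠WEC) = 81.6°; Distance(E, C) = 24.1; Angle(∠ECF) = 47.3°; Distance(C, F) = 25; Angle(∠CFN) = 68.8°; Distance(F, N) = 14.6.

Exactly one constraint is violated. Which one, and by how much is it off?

Distance(F, N) = 14.6 — off by 5.30.

A = (0.00, 0.00) ✓; AH at -141.9° ✓; |AH| = 29.20 ✓; ∠AHW = 74.80° ✓; |HW| = 29.30 ✓; ∠HWE = 43.50° ✓; |WE| = 8.800 ✓; ∠WEC = 81.60° ✓; |EC| = 24.10 ✓; ∠ECF = 47.30° ✓; |CF| = 25.00 ✓; ∠CFN = 68.80° ✓; |FN| = 19.90 ✗.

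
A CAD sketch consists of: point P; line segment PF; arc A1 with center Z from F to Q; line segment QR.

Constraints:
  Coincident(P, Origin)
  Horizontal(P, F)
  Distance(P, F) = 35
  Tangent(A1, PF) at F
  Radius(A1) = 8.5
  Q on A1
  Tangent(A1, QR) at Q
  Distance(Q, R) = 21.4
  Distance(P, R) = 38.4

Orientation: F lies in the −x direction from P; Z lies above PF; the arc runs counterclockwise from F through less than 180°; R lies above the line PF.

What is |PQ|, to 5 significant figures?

27.666

Checks: |ZF| = 8.500 ✓; |ZQ| = 8.500 ✓; ∠(ZQ, QR) = 90.00° ✓; |QR| = 21.40 ✓; |PR| = 38.40 ✓.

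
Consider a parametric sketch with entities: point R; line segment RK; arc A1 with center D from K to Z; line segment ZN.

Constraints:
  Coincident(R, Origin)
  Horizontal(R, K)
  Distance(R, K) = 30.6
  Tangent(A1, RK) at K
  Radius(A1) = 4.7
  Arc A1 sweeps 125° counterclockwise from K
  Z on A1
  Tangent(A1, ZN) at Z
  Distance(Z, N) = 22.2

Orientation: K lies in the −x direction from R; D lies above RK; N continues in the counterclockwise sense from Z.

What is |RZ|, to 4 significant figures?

27.75

R is at the origin; R and K share the same y with |RK| = 30.6 and K on the −x side, so K = (-30.60, 0.000). Since A1 is tangent to RK there, DK ⟂ RK, so D = K + (0, 4.7) = (-30.60, 4.700). On A1, K sits at bearing -90° from D; a 125° counterclockwise sweep puts Z at bearing 35°, so Z = D + 4.7·(cos 35°, sin 35°) = (-26.75, 7.396). Then |RZ| = |Z − R| = 27.75.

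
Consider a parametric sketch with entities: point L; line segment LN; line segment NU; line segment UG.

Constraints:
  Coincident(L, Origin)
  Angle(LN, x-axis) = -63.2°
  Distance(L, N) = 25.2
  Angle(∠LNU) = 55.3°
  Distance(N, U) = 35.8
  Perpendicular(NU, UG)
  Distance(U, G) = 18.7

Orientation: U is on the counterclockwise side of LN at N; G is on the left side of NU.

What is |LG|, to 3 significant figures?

21.5

∠LNU = 55.3°, so NU runs at -63.2° + (180° − 55.3°) = 61.5° from the x-axis; with |NU| = 35.8, U = N + 35.8·(cos 61.5°, sin 61.5°) = (28.4, 8.97). NU is perpendicular to UG; with |UG| = 18.7 on the left of NU, G = U + 18.7·(-0.879, 0.477) = (12.0, 17.9). Then |LG| = |G − L| = 21.5.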